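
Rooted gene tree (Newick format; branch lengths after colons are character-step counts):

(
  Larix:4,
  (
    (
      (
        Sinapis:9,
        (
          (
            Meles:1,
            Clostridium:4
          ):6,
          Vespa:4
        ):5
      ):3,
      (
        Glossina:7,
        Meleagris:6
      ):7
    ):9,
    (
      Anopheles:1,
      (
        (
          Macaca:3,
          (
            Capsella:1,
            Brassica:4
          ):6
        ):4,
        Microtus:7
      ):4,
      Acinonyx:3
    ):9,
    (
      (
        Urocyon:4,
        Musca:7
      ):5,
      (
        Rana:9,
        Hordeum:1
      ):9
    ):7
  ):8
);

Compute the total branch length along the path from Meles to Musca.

The path runs Meles → … → MRCA → … → Musca; the MRCA is the node subtending (((Sinapis,((Meles,Clostridium),Vespa)),(Glossina,Meleagris)),(Anopheles,((Macaca,(Capsella,Brassica)),Microtus),Acinonyx),((Urocyon,Musca),(Rana,Hordeum))).
Branch lengths along that path: 1 + 6 + 5 + 3 + 9 + 7 + 5 + 7 = 43.

43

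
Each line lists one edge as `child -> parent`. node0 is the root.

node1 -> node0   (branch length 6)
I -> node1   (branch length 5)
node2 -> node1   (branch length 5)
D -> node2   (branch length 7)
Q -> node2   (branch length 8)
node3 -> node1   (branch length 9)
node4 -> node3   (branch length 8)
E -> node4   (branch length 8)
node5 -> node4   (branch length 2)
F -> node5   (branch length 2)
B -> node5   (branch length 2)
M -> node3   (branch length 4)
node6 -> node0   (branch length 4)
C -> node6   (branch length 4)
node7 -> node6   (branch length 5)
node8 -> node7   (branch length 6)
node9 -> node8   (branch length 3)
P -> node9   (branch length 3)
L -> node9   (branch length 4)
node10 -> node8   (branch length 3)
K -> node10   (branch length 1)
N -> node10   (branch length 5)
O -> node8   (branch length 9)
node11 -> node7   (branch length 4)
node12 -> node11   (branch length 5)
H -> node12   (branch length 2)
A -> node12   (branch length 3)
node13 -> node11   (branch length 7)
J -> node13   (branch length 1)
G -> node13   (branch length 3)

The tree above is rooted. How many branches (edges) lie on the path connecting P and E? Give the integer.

9

The MRCA of P and E is the root of the tree.
From P up to that node: 5 branches. From E up to the same node: 4 branches. Total: 5 + 4 = 9.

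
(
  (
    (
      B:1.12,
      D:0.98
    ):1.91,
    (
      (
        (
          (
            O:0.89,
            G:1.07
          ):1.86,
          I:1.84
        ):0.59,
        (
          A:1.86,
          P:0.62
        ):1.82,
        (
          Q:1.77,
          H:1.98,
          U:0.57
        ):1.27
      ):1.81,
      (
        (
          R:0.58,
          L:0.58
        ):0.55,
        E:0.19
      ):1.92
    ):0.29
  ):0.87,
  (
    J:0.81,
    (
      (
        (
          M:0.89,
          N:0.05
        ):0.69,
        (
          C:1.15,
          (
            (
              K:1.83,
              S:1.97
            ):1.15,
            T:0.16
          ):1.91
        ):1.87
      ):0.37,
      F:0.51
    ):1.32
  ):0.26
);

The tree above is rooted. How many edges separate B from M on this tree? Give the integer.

8

The MRCA of B and M is the root of the tree.
From B up to that node: 3 branches. From M up to the same node: 5 branches. Total: 3 + 5 = 8.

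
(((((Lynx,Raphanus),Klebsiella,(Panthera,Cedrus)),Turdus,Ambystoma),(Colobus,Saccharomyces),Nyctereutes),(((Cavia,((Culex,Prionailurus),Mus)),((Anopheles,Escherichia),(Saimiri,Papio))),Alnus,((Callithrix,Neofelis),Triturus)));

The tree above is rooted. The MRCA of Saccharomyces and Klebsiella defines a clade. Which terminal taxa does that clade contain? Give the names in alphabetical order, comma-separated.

Ambystoma, Cedrus, Colobus, Klebsiella, Lynx, Nyctereutes, Panthera, Raphanus, Saccharomyces, Turdus

Tracing Saccharomyces: it sits inside (Colobus,Saccharomyces).
Tracing Klebsiella: it sits inside ((Lynx,Raphanus),Klebsiella,(Panthera,Cedrus)).
The smallest clade enclosing both is ((((Lynx,Raphanus),Klebsiella,(Panthera,Cedrus)),Turdus,Ambystoma),(Colobus,Saccharomyces),Nyctereutes); the answer is its 10 terminal taxa in alphabetical order.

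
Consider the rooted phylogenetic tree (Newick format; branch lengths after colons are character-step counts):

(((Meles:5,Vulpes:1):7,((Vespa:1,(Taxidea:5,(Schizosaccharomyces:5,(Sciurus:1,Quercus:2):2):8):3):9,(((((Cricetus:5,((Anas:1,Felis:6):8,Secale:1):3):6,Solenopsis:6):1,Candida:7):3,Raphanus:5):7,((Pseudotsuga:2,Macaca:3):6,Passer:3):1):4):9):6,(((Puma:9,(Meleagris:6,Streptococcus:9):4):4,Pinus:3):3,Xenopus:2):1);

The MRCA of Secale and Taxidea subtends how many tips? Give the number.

15

The MRCA of Secale and Taxidea is the node subtending ((Vespa,(Taxidea,(Schizosaccharomyces,(Sciurus,Quercus)))),(((((Cricetus,((Anas,Felis),Secale)),Solenopsis),Candida),Raphanus),((Pseudotsuga,Macaca),Passer))).
That clade contains 15 terminal taxa: Anas, Candida, Cricetus, Felis, Macaca, Passer, Pseudotsuga, Quercus, Raphanus, Schizosaccharomyces, Sciurus, Secale, Solenopsis, Taxidea, Vespa.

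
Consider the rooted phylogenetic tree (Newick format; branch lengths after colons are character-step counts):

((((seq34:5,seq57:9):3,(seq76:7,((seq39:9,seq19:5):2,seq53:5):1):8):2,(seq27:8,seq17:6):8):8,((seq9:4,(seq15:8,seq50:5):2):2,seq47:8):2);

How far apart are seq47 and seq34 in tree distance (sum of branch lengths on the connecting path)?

The path runs seq47 → … → MRCA → … → seq34; the MRCA is the root of the tree.
Branch lengths along that path: 8 + 2 + 8 + 2 + 3 + 5 = 28.

28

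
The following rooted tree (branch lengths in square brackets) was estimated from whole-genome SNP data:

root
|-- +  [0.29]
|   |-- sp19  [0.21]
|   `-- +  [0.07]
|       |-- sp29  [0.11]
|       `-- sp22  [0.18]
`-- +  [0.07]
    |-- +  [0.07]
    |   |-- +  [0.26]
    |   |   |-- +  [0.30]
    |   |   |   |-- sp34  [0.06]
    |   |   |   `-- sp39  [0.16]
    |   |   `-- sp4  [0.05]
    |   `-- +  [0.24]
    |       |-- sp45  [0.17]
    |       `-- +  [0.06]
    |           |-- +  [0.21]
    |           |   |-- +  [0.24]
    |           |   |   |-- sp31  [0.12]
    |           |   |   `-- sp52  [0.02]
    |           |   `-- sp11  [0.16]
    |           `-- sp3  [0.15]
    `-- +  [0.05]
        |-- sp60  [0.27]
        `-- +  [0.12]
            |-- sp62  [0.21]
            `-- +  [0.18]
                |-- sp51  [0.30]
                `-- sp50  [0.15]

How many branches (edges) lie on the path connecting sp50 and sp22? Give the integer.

8

The MRCA of sp50 and sp22 is the root of the tree.
From sp50 up to that node: 5 branches. From sp22 up to the same node: 3 branches. Total: 5 + 3 = 8.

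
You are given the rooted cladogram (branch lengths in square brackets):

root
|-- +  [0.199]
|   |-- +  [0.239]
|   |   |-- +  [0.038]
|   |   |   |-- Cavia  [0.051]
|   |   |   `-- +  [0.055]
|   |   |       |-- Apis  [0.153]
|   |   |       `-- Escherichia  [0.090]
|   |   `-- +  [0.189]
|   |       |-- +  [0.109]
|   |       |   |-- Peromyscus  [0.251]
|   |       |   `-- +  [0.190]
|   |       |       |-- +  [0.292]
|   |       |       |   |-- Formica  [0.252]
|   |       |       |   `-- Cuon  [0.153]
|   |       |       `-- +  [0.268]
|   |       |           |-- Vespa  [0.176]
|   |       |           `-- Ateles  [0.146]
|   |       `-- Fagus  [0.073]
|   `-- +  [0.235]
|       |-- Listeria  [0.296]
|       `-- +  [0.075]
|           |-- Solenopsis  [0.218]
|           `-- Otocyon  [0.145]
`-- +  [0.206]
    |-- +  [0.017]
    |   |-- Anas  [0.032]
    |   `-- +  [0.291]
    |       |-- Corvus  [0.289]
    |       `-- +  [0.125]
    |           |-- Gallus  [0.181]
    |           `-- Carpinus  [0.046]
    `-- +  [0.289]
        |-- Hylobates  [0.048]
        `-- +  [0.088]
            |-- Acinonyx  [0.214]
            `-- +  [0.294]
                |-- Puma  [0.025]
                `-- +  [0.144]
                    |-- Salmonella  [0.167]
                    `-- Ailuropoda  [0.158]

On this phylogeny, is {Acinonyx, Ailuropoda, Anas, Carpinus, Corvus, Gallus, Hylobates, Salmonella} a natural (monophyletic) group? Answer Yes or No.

The MRCA of the listed taxa subtends ((Anas,(Corvus,(Gallus,Carpinus))),(Hylobates,(Acinonyx,(Puma,(Salmonella,Ailuropoda))))).
That clade also contains Puma, which is not in the proposed group, so the group is not monophyletic.

No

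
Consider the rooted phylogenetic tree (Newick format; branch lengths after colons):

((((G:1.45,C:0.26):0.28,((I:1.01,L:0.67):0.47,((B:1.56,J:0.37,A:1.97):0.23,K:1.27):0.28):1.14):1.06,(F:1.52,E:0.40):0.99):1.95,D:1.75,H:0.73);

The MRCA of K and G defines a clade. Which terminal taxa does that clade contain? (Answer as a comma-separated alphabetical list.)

A, B, C, G, I, J, K, L

Tracing K: it sits inside ((B,J,A),K).
Tracing G: it sits inside (G,C).
The smallest clade enclosing both is ((G,C),((I,L),((B,J,A),K))); the answer is its 8 terminal taxa in alphabetical order.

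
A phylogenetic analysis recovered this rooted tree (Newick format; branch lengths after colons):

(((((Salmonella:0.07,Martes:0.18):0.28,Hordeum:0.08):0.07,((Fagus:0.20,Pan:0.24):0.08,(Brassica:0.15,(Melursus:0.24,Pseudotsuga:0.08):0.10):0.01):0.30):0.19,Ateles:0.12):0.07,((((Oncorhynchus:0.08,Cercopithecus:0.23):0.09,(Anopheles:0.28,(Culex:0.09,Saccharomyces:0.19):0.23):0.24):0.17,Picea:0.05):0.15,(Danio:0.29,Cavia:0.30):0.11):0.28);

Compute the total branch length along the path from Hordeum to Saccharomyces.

1.67

The path runs Hordeum → … → MRCA → … → Saccharomyces; the MRCA is the root of the tree.
Branch lengths along that path: 0.08 + 0.07 + 0.19 + 0.07 + 0.28 + 0.15 + 0.17 + 0.24 + 0.23 + 0.19 = 1.67.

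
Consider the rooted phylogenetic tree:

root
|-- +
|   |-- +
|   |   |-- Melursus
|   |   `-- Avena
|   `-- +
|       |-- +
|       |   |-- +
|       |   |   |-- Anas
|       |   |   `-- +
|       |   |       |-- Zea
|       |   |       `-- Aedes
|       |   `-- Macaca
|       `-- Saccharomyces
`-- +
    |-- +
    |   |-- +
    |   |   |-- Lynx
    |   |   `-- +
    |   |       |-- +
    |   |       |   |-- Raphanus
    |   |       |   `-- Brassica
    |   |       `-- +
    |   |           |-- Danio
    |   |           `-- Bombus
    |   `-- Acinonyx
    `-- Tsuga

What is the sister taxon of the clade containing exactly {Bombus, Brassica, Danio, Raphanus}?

Lynx

The clade containing exactly {Bombus, Brassica, Danio, Raphanus} attaches to the tree at the node subtending (Lynx,((Raphanus,Brassica),(Danio,Bombus))).
The other lineage descending from that same node — the sister group — is the single tip Lynx.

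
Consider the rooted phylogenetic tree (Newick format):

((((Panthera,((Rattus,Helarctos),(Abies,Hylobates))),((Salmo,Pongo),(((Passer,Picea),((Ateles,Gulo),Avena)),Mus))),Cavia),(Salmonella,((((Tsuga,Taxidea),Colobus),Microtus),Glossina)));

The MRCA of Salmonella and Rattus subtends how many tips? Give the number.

20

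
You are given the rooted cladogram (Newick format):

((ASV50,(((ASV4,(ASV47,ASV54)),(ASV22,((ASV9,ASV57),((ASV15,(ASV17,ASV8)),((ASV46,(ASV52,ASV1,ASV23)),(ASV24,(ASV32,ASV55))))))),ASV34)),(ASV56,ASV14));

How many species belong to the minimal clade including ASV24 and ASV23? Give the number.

The MRCA of ASV24 and ASV23 is the node subtending ((ASV46,(ASV52,ASV1,ASV23)),(ASV24,(ASV32,ASV55))).
That clade contains 7 terminal taxa: ASV1, ASV23, ASV24, ASV32, ASV46, ASV52, ASV55.

7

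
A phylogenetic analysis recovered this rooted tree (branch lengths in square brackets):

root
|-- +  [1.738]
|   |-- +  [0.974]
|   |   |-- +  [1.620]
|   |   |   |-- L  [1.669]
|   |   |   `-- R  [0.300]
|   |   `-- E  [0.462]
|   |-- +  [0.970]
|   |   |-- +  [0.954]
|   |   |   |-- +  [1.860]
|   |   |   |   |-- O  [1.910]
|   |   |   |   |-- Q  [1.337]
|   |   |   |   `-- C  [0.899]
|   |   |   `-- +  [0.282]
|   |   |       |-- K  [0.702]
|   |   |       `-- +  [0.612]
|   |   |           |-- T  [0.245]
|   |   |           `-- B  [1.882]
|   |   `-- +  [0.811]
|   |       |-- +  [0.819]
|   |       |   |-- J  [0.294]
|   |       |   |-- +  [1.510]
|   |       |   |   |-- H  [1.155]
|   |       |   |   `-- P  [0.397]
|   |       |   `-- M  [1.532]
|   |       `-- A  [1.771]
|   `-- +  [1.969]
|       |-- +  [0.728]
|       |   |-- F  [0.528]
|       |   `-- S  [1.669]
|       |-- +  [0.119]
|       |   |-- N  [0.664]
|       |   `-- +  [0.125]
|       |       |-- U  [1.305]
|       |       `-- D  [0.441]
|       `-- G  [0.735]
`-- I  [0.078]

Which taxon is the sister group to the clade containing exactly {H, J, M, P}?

A

The clade containing exactly {H, J, M, P} attaches to the tree at the node subtending ((J,(H,P),M),A).
The other lineage descending from that same node — the sister group — is the single tip A.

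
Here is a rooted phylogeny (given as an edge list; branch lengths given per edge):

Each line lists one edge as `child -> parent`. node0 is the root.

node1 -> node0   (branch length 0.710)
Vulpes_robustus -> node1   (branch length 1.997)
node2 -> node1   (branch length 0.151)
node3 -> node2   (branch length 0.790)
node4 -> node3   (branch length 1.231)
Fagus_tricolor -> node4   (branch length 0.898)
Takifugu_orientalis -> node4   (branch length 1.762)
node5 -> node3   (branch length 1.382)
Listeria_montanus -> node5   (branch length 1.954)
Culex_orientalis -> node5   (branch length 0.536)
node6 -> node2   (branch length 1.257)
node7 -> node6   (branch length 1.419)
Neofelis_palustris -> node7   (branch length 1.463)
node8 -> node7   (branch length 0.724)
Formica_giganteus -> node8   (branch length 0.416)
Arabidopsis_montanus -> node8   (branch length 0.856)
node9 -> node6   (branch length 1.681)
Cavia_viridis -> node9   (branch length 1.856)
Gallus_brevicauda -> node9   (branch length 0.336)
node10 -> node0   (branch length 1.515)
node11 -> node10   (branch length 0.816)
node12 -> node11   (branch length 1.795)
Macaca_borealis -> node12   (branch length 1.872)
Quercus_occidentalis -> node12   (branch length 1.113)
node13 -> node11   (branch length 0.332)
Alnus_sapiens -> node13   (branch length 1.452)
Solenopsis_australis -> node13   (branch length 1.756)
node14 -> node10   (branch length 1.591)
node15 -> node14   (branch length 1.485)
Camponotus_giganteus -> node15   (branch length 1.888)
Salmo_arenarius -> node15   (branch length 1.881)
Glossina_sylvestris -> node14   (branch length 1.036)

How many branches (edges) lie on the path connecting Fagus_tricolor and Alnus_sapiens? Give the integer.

9

The MRCA of Fagus_tricolor and Alnus_sapiens is the root of the tree.
From Fagus_tricolor up to that node: 5 branches. From Alnus_sapiens up to the same node: 4 branches. Total: 5 + 4 = 9.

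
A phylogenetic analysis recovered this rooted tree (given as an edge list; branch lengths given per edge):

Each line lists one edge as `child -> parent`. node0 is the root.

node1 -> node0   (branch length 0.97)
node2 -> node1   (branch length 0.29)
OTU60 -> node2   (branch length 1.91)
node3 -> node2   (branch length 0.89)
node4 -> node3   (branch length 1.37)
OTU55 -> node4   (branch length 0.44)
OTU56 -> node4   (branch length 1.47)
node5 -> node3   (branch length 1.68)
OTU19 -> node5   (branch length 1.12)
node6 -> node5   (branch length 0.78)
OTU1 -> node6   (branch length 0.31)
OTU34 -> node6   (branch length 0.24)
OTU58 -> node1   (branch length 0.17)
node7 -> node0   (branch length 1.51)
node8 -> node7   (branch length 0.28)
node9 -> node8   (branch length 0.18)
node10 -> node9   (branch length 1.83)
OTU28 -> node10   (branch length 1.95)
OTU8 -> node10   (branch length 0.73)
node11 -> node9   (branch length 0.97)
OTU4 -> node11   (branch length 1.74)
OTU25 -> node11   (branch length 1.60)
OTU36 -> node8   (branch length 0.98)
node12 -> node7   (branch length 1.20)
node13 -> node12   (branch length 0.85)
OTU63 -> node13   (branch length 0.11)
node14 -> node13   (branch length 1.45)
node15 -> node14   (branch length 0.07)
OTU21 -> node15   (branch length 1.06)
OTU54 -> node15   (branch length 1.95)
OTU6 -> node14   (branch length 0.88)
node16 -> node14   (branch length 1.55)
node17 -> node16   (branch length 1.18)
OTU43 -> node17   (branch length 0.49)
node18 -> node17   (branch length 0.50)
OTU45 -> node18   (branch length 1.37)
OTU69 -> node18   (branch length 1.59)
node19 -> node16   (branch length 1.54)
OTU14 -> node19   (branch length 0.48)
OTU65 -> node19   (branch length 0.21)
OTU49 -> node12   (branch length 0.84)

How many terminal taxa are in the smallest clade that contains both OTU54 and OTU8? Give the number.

The MRCA of OTU54 and OTU8 is the node subtending ((((OTU28,OTU8),(OTU4,OTU25)),OTU36),((OTU63,((OTU21,OTU54),OTU6,((OTU43,(OTU45,OTU69)),(OTU14,OTU65)))),OTU49)).
That clade contains 15 terminal taxa: OTU14, OTU21, OTU25, OTU28, OTU36, OTU4, OTU43, OTU45, OTU49, OTU54, OTU6, OTU63, OTU65, OTU69, OTU8.

15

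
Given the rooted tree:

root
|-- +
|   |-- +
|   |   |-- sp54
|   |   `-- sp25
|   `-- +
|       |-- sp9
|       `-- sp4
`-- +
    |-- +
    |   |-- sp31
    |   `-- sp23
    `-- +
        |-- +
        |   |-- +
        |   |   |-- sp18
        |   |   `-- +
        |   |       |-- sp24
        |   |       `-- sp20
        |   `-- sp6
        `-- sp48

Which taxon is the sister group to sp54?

sp25

sp54 attaches to the tree at the node subtending (sp54,sp25).
The other lineage descending from that same node — the sister group — is the single tip sp25.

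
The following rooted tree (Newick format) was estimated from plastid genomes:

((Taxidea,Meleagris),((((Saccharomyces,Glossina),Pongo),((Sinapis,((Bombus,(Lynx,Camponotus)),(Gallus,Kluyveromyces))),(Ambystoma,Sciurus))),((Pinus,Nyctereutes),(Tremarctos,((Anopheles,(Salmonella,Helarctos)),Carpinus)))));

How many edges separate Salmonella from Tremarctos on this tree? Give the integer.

The MRCA of Salmonella and Tremarctos is the node subtending (Tremarctos,((Anopheles,(Salmonella,Helarctos)),Carpinus)).
From Salmonella up to that node: 4 branches. From Tremarctos up to the same node: 1 branch. Total: 4 + 1 = 5.

5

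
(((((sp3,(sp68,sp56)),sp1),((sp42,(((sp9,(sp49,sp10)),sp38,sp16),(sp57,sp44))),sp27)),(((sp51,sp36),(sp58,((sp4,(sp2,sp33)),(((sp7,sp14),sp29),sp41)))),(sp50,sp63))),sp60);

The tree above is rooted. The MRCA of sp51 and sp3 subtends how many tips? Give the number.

25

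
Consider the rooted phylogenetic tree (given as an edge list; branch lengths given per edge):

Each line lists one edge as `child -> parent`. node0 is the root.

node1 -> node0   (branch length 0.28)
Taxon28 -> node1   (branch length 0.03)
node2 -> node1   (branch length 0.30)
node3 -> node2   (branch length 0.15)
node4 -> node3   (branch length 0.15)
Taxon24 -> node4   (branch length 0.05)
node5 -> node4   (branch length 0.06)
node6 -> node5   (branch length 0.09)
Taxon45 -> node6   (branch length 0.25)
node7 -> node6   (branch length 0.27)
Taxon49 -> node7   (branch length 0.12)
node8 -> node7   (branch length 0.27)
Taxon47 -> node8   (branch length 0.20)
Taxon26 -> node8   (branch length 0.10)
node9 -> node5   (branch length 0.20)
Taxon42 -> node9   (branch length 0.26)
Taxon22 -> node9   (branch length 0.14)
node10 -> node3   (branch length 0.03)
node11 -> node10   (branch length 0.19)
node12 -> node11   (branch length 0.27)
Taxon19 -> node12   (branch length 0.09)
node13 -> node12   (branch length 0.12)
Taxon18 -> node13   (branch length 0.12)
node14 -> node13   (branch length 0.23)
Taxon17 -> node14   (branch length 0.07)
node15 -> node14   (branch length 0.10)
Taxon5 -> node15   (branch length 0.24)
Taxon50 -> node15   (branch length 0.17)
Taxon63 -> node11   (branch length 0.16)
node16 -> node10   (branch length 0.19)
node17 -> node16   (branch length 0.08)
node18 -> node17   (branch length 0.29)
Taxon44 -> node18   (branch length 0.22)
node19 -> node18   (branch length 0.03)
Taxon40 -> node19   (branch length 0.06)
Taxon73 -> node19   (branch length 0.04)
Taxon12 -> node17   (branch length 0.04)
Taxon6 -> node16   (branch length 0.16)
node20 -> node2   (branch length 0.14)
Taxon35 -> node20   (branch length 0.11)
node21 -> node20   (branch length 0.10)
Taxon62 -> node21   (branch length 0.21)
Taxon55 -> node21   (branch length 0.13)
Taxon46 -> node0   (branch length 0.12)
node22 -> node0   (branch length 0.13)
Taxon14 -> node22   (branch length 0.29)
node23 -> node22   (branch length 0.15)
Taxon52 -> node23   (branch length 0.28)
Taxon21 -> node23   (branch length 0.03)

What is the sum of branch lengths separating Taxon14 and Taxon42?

1.82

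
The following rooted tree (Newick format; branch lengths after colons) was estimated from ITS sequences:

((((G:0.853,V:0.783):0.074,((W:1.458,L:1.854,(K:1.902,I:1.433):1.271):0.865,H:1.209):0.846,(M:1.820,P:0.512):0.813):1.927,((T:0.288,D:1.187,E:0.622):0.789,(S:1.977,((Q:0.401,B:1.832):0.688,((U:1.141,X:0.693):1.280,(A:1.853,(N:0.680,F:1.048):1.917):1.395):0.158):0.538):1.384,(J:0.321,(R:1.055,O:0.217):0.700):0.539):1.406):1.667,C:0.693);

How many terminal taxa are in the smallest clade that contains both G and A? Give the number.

The MRCA of G and A is the node subtending (((G,V),((W,L,(K,I)),H),(M,P)),((T,D,E),(S,((Q,B),((U,X),(A,(N,F))))),(J,(R,O)))).
That clade contains 23 terminal taxa: A, B, D, E, F, G, H, I, J, K, L, M, N, O, P, Q, R, S, T, U, V, W, X.

23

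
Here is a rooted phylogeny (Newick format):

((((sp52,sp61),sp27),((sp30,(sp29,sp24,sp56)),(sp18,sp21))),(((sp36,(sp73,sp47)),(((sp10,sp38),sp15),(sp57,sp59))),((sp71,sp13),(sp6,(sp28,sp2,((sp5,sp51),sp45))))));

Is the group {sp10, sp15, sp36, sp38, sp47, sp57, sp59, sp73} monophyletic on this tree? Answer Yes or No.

The most recent common ancestor of these taxa subtends ((sp36,(sp73,sp47)),(((sp10,sp38),sp15),(sp57,sp59))).
That clade has exactly 8 tips — every listed taxon and nothing else — so the group is monophyletic.

Yes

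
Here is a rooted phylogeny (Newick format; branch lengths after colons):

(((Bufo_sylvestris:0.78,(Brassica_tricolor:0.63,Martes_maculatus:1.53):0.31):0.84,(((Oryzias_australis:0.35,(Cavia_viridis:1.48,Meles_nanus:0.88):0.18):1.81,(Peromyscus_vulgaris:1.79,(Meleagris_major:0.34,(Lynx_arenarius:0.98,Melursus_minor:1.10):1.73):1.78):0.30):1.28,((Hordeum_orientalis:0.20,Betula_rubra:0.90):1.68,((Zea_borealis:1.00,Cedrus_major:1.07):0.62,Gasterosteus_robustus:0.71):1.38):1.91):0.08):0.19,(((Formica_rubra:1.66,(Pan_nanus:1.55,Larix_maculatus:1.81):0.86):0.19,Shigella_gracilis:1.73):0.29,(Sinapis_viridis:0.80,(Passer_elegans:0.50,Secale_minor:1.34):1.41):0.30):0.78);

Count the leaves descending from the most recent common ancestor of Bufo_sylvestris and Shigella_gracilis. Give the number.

22

The MRCA of Bufo_sylvestris and Shigella_gracilis is the root, so the clade is the entire tree.
That clade contains 22 terminal taxa: Betula_rubra, Brassica_tricolor, Bufo_sylvestris, Cavia_viridis, Cedrus_major, Formica_rubra, Gasterosteus_robustus, Hordeum_orientalis, Larix_maculatus, Lynx_arenarius, Martes_maculatus, Meleagris_major, Meles_nanus, Melursus_minor, Oryzias_australis, Pan_nanus, Passer_elegans, Peromyscus_vulgaris, Secale_minor, Shigella_gracilis, Sinapis_viridis, Zea_borealis.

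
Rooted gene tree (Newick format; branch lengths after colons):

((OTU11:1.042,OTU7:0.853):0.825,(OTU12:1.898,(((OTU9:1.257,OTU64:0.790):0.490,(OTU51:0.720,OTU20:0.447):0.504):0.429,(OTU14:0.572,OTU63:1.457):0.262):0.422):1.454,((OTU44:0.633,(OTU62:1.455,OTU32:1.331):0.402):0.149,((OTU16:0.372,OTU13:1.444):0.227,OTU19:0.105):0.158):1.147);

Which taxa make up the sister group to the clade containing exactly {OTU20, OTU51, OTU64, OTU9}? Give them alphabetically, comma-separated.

OTU14, OTU63

The clade containing exactly {OTU20, OTU51, OTU64, OTU9} attaches to the tree at the node subtending (((OTU9,OTU64),(OTU51,OTU20)),(OTU14,OTU63)).
The other lineage descending from that same node — the sister group — is (OTU14,OTU63); its 2 tips in alphabetical order are the answer.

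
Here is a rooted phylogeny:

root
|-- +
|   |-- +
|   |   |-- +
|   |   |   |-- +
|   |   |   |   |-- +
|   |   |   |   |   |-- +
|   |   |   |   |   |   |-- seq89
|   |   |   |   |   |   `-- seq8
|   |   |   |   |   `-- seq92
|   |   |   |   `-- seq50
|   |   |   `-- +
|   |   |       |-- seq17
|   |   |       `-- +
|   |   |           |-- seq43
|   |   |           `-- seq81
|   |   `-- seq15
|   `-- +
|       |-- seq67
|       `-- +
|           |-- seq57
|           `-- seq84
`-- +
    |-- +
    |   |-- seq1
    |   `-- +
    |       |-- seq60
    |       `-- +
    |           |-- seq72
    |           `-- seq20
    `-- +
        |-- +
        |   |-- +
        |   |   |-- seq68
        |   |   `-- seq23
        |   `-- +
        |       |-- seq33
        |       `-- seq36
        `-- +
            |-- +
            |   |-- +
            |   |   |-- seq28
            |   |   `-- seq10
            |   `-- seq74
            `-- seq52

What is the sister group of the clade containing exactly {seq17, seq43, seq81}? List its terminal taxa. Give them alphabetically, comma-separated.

The clade containing exactly {seq17, seq43, seq81} attaches to the tree at the node subtending ((((seq89,seq8),seq92),seq50),(seq17,(seq43,seq81))).
The other lineage descending from that same node — the sister group — is (((seq89,seq8),seq92),seq50); its 4 tips in alphabetical order are the answer.

seq50, seq8, seq89, seq92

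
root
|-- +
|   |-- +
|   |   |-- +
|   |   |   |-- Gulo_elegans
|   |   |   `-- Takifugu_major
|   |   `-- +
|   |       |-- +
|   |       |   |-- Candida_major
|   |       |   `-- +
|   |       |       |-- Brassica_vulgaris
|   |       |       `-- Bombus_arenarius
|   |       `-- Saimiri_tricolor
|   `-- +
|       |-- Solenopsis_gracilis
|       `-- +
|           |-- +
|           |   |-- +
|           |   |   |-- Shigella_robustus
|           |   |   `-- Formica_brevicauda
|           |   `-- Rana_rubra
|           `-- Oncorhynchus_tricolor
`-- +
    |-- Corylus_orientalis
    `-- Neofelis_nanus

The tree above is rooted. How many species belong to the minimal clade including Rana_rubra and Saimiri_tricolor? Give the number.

The MRCA of Rana_rubra and Saimiri_tricolor is the node subtending (((Gulo_elegans,Takifugu_major),((Candida_major,(Brassica_vulgaris,Bombus_arenarius)),Saimiri_tricolor)),(Solenopsis_gracilis,(((Shigella_robustus,Formica_brevicauda),Rana_rubra),Oncorhynchus_tricolor))).
That clade contains 11 terminal taxa: Bombus_arenarius, Brassica_vulgaris, Candida_major, Formica_brevicauda, Gulo_elegans, Oncorhynchus_tricolor, Rana_rubra, Saimiri_tricolor, Shigella_robustus, Solenopsis_gracilis, Takifugu_major.

11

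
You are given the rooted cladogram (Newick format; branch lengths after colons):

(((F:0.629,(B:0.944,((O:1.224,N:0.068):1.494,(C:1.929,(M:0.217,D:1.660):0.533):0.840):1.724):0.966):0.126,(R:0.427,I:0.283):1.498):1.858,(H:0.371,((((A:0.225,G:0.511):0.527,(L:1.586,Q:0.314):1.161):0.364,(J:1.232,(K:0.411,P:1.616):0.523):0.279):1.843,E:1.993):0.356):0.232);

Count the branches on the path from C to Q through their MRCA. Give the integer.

12

The MRCA of C and Q is the root of the tree.
From C up to that node: 6 branches. From Q up to the same node: 6 branches. Total: 6 + 6 = 12.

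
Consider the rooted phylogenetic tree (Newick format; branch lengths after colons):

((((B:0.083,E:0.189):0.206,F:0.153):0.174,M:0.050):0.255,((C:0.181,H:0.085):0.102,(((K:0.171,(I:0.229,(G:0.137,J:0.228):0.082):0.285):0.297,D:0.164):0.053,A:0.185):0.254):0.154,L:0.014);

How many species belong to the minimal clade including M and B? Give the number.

4

The MRCA of M and B is the node subtending (((B,E),F),M).
That clade contains 4 terminal taxa: B, E, F, M.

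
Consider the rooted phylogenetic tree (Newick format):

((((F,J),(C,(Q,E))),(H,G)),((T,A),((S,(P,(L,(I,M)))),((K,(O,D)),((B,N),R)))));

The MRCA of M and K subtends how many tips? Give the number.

11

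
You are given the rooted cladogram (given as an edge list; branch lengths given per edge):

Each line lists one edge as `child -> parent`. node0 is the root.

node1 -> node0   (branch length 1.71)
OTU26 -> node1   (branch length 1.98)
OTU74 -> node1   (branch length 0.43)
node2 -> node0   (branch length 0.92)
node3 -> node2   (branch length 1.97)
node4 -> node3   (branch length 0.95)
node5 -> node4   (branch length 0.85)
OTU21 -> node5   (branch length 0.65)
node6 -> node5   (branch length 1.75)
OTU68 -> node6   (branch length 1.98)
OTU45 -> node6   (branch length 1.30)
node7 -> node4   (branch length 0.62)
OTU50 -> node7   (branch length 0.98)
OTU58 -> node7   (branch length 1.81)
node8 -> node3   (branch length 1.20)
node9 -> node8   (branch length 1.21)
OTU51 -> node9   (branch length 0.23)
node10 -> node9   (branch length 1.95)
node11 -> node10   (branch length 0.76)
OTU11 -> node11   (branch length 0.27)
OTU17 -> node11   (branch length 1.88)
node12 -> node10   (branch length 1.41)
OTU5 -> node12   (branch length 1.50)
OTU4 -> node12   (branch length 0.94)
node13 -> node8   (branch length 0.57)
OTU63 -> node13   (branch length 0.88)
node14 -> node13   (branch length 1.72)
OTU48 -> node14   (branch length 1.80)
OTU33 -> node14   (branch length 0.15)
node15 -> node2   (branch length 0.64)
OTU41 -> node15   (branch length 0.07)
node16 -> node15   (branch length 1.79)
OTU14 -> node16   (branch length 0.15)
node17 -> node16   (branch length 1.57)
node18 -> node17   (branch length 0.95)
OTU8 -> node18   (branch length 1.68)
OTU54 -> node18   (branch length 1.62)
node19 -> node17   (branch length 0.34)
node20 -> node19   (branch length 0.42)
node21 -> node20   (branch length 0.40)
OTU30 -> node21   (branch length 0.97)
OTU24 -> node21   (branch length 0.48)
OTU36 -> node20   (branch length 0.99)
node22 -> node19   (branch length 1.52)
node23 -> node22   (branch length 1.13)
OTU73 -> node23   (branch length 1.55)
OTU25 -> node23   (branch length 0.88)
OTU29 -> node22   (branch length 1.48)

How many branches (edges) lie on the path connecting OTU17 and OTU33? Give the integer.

The MRCA of OTU17 and OTU33 is the node subtending ((OTU51,((OTU11,OTU17),(OTU5,OTU4))),(OTU63,(OTU48,OTU33))).
From OTU17 up to that node: 4 branches. From OTU33 up to the same node: 3 branches. Total: 4 + 3 = 7.

7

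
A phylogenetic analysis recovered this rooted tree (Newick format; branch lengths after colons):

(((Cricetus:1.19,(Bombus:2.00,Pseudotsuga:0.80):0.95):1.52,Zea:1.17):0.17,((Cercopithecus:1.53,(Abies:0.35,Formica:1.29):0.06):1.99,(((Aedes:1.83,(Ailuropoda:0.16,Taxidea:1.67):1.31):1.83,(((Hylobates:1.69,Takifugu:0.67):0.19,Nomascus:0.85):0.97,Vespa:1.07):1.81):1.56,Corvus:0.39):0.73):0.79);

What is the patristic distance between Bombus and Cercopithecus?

8.95

The path runs Bombus → … → MRCA → … → Cercopithecus; the MRCA is the root of the tree.
Branch lengths along that path: 2.00 + 0.95 + 1.52 + 0.17 + 0.79 + 1.99 + 1.53 = 8.95.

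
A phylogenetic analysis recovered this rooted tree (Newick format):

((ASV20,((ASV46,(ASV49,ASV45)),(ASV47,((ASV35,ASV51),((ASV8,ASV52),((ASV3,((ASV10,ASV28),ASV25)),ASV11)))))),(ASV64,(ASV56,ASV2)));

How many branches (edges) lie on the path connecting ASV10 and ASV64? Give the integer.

The MRCA of ASV10 and ASV64 is the root of the tree.
From ASV10 up to that node: 10 branches. From ASV64 up to the same node: 2 branches. Total: 10 + 2 = 12.

12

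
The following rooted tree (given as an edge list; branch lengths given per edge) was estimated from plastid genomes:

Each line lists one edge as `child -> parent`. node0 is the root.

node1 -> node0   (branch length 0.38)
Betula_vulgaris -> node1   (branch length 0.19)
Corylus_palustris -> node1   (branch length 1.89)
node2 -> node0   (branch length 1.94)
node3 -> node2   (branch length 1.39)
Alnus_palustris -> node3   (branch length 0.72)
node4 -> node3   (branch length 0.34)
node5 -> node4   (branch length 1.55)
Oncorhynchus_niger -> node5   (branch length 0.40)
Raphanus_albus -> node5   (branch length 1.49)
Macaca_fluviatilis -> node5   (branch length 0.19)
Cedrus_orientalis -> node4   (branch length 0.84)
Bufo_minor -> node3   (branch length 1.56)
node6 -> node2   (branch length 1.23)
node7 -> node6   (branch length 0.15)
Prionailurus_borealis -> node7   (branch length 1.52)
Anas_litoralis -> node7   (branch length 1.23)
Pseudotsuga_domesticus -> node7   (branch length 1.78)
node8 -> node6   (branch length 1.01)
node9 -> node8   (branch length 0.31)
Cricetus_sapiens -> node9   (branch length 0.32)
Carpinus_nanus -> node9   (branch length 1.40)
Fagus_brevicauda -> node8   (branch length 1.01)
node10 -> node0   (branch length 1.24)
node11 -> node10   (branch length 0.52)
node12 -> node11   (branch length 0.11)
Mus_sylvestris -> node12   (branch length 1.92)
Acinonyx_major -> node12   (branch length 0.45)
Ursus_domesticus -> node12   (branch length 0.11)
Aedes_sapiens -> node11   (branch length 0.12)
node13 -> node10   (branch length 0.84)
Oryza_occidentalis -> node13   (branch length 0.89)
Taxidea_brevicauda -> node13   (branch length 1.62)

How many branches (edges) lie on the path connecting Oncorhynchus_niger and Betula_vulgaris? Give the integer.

The MRCA of Oncorhynchus_niger and Betula_vulgaris is the root of the tree.
From Oncorhynchus_niger up to that node: 5 branches. From Betula_vulgaris up to the same node: 2 branches. Total: 5 + 2 = 7.

7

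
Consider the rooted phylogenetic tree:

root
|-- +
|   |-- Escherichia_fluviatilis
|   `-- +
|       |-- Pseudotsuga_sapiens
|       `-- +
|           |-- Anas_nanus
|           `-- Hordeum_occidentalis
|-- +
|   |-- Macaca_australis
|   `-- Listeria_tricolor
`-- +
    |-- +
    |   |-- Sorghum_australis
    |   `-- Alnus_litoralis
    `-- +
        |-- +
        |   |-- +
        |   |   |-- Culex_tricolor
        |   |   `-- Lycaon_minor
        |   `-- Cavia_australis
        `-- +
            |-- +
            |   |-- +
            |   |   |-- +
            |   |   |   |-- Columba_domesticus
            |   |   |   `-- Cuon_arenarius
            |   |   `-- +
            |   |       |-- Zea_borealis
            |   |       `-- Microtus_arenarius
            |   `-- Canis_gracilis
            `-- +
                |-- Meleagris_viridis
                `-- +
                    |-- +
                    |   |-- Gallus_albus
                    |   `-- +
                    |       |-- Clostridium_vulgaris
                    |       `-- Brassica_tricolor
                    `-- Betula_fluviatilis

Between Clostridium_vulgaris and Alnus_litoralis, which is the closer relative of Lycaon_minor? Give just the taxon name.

The MRCA of Lycaon_minor and Clostridium_vulgaris subtends (((Culex_tricolor,Lycaon_minor),Cavia_australis),((((Columba_domesticus,Cuon_arenarius),(Zea_borealis,Microtus_arenarius)),Canis_gracilis),(Meleagris_viridis,((Gallus_albus,(Clostridium_vulgaris,Brassica_tricolor)),Betula_fluviatilis)))) (13 taxa).
The MRCA of Lycaon_minor and Alnus_litoralis subtends ((Sorghum_australis,Alnus_litoralis),(((Culex_tricolor,Lycaon_minor),Cavia_australis),((((Columba_domesticus,Cuon_arenarius),(Zea_borealis,Microtus_arenarius)),Canis_gracilis),(Meleagris_viridis,((Gallus_albus,(Clostridium_vulgaris,Brassica_tricolor)),Betula_fluviatilis))))) (15 taxa).
The first is nested inside the second, so Lycaon_minor shares a more recent common ancestor with Clostridium_vulgaris.

Clostridium_vulgaris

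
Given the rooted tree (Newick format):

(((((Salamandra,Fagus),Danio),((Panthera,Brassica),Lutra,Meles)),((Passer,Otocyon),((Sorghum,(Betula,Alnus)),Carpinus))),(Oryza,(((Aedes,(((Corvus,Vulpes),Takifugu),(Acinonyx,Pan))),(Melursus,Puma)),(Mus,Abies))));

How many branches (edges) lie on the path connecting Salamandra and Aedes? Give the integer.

10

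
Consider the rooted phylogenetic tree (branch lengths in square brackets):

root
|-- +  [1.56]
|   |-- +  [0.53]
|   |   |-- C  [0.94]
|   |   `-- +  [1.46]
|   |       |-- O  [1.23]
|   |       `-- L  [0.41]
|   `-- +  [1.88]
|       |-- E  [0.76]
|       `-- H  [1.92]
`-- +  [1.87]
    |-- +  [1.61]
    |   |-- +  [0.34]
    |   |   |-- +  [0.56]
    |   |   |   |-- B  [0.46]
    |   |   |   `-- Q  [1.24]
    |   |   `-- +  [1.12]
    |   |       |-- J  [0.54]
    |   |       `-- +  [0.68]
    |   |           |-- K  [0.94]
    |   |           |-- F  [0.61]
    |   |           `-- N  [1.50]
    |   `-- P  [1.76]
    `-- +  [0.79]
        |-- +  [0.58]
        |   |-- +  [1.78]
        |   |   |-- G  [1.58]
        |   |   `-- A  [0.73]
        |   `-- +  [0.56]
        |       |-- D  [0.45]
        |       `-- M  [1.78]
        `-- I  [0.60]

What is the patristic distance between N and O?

The path runs N → … → MRCA → … → O; the MRCA is the root of the tree.
Branch lengths along that path: 1.50 + 0.68 + 1.12 + 0.34 + 1.61 + 1.87 + 1.56 + 0.53 + 1.46 + 1.23 = 11.90.

11.90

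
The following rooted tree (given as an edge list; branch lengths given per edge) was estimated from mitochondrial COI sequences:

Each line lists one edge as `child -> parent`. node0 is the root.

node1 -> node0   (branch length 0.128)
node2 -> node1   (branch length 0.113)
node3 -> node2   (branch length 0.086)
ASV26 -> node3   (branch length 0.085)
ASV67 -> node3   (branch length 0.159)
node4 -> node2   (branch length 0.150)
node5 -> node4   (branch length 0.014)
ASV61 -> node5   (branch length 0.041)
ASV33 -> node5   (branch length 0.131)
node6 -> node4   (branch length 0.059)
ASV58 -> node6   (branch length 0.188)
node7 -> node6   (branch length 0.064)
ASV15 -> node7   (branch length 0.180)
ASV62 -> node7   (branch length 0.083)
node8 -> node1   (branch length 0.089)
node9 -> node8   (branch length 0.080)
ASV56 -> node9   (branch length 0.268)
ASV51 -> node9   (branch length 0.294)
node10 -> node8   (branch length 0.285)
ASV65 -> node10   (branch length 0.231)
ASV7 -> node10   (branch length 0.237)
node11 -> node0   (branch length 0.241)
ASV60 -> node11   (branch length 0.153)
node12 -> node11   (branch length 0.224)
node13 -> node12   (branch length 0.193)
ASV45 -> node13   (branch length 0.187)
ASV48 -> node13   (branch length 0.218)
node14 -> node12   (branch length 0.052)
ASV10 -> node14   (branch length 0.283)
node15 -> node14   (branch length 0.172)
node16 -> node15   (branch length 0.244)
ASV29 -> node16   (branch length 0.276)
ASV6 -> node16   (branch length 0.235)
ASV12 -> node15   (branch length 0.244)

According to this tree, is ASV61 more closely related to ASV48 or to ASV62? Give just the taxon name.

ASV62

The MRCA of ASV61 and ASV62 subtends ((ASV61,ASV33),(ASV58,(ASV15,ASV62))) (5 taxa).
The MRCA of ASV61 and ASV48 is the root, subtending the entire tree (18 taxa).
The first is nested inside the second, so ASV61 shares a more recent common ancestor with ASV62.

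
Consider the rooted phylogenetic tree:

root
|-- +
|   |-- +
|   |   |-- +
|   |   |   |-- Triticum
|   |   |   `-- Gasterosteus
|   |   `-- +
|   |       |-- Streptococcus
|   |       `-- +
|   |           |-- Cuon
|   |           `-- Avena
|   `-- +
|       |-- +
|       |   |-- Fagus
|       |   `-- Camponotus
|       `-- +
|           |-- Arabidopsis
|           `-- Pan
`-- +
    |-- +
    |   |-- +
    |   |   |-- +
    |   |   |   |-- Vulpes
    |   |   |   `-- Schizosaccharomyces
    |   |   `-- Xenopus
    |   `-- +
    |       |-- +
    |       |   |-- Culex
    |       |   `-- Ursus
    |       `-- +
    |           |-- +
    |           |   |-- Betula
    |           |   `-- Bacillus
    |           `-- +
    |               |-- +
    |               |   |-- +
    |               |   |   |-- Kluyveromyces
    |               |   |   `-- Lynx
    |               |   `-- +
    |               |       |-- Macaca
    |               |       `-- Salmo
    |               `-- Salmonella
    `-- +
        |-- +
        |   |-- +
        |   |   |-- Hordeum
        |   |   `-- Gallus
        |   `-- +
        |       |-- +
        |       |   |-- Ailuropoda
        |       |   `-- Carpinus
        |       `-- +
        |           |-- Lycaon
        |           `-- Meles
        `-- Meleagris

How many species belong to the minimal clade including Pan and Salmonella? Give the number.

The MRCA of Pan and Salmonella is the root, so the clade is the entire tree.
That clade contains 28 terminal taxa: Ailuropoda, Arabidopsis, Avena, Bacillus, Betula, Camponotus, Carpinus, Culex, Cuon, Fagus, Gallus, Gasterosteus, Hordeum, Kluyveromyces, Lycaon, Lynx, Macaca, Meleagris, Meles, Pan, Salmo, Salmonella, Schizosaccharomyces, Streptococcus, Triticum, Ursus, Vulpes, Xenopus.

28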